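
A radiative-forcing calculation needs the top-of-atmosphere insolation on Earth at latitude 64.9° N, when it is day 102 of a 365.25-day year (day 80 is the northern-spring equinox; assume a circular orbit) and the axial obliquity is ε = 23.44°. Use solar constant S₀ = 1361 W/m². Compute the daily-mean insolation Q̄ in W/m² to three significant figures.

Solar longitude: λ_s = 360° × (102 − 80)/365.25 = 21.684°.
sin δ = sin 23.44° × sin 21.684° = 0.14698, so δ = +8.452°.
cos H₀ = −tan(+64.9°) tan(+8.452°) = -0.3172, H₀ = 1.8936 rad.
Bracket: H₀ sin φ sin δ + cos φ cos δ sin H₀ = 1.8936×0.90557×0.14698 + 0.42420×0.98914×0.94836 = 0.252039 + 0.397925 = 0.649964.
Q̄ = (S₀/π) × [bracket] = (1361/π) × 0.649964 = 281.6 W/m².

Q̄ ≈ 282 W/m²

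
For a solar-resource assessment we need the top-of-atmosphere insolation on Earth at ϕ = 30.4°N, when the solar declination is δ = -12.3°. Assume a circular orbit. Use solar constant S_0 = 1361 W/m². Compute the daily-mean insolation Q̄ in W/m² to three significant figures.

Q̄ ≈ 295 W/m²

cos h₀ = −tan(+30.4°) tan(-12.300°) = 0.1279, h₀ = 1.4425 rad.
Bracket: h₀ sin ϕ sin δ + cos ϕ cos δ sin h₀ = 1.4425×0.50603×-0.21303 + 0.86251×0.97705×0.99178 = -0.155501 + 0.835788 = 0.680287.
Q̄ = (S_0/π) × [bracket] = (1361/π) × 0.680287 = 294.7 W/m².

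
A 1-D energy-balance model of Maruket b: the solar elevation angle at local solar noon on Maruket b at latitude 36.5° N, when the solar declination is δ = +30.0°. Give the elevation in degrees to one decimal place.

83.5°

At local noon the hour angle is zero, so the zenith angle equals |φ − δ| = |+36.5° − (+30.000°)| = 6.500°.
Elevation = 90° − 6.500° = 83.5°.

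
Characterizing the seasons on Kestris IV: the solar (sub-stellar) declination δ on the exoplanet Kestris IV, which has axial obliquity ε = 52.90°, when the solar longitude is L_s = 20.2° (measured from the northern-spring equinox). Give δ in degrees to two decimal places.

sin δ = sin ε · sin L_s = sin 52.90° × sin 20.2° = 0.275404.
δ = arcsin(0.275404) = +15.99°.

δ = +15.99°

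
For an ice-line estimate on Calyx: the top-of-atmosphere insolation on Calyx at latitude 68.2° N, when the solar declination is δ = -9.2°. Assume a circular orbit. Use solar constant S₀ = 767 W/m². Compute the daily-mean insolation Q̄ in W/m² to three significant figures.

Q̄ ≈ 40.0 W/m²

cos H₀ = −tan(+68.2°) tan(-9.200°) = 0.4049, H₀ = 1.1539 rad.
Bracket: H₀ sin φ sin δ + cos φ cos δ sin H₀ = 1.1539×0.92849×-0.15988 + 0.37137×0.98714×0.91434 = -0.171293 + 0.335192 = 0.163899.
Q̄ = (S₀/π) × [bracket] = (767/π) × 0.163899 = 40.01 W/m².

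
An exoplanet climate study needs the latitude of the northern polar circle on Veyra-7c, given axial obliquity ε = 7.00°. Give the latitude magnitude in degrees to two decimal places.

The polar circle is the lowest latitude that experiences at least one full rotation of continuous daylight at the northern-summer solstice; it lies at |φ| = 90° − ε = 90° − 7.00° = 83.00°.

83.00°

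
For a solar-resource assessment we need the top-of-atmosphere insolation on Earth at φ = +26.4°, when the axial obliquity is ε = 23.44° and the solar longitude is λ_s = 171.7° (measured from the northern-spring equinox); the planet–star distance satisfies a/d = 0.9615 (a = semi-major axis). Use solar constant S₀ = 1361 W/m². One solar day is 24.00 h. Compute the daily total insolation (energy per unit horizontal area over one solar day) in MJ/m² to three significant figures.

32.3 MJ/m²

Solar declination: sin δ = sin ε · sin λ_s = sin 23.44° × sin 171.7° = 0.05742, so δ = +3.292°.
cos H₀ = −tan(+26.4°) tan(+3.292°) = -0.0286, H₀ = 1.5994 rad.
Bracket: H₀ sin φ sin δ + cos φ cos δ sin H₀ = 1.5994×0.44464×0.05742 + 0.89571×0.99835×0.99959 = 0.040835 + 0.893865 = 0.934700.
Inverse-square distance factor (a/d)² = 0.9615² = 0.924482.
Q̄ = (S₀/π) × 0.924482 × [bracket] = (1361/π) × 0.924482 × 0.934700 = 374.35 W/m².
Daily total = Q̄ × 24.00 h × 3600 s/h = 374.35 × 24.00 × 3600 / 10⁶ = 32.34 MJ/m².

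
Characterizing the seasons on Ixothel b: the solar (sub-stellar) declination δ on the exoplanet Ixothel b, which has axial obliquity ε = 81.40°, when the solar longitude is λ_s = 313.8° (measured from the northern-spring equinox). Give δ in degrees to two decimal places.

sin δ = sin ε · sin λ_s = sin 81.40° × sin 313.8° = -0.713645.
δ = arcsin(-0.713645) = -45.53°.

δ = -45.53°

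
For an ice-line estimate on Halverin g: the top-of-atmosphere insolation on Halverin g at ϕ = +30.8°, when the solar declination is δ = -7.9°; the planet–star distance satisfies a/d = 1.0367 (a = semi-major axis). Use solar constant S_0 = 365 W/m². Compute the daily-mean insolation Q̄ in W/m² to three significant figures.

cos h₀ = −tan(+30.8°) tan(-7.900°) = 0.0827, h₀ = 1.4880 rad.
Bracket: h₀ sin ϕ sin δ + cos ϕ cos δ sin h₀ = 1.4880×0.51204×-0.13744 + 0.85896×0.99051×0.99657 = -0.104718 + 0.847890 = 0.743172.
Inverse-square distance factor (a/d)² = 1.0367² = 1.074747.
Q̄ = (S_0/π) × 1.074747 × [bracket] = (365/π) × 1.074747 × 0.743172 = 92.80 W/m².

Q̄ ≈ 92.8 W/m²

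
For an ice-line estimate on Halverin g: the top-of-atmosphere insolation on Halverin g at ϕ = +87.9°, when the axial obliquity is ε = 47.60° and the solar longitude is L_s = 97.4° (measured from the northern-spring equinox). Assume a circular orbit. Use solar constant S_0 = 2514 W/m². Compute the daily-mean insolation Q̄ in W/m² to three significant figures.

Solar declination: sin δ = sin ε · sin L_s = sin 47.60° × sin 97.4° = 0.73230, so δ = +47.080°.
cos h₀ = −tan(+87.9°) tan(+47.080°) = -29.3270 ≤ −1 ⇒ polar day, h₀ = π.
Bracket: h₀ sin ϕ sin δ + cos ϕ cos δ sin h₀ = 3.1416×0.99933×0.73230 + 0.03664×0.68098×0.00000 = 2.299052 + 0.000000 = 2.299052.
Q̄ = (S_0/π) × [bracket] = (2514/π) × 2.299052 = 1840 W/m².

Q̄ ≈ 1.84e+03 W/m²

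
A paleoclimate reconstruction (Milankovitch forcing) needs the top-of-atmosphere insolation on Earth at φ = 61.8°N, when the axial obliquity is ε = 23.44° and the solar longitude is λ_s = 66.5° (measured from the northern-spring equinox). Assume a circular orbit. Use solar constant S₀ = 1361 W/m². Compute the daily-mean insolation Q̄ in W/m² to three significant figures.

Q̄ ≈ 463 W/m²

Solar declination: sin δ = sin ε · sin λ_s = sin 23.44° × sin 66.5° = 0.36480, so δ = +21.395°.
cos H₀ = −tan(+61.8°) tan(+21.395°) = -0.7307, H₀ = 2.3901 rad.
Bracket: H₀ sin φ sin δ + cos φ cos δ sin H₀ = 2.3901×0.88130×0.36480 + 0.47255×0.93109×0.68270 = 0.768413 + 0.300379 = 1.068792.
Q̄ = (S₀/π) × [bracket] = (1361/π) × 1.068792 = 463.0 W/m².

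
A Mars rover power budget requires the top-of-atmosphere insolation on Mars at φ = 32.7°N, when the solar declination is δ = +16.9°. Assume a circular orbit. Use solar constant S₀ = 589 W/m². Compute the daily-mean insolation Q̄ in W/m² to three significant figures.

Q̄ ≈ 200 W/m²

cos H₀ = −tan(+32.7°) tan(+16.900°) = -0.1951, H₀ = 1.7671 rad.
Bracket: H₀ sin φ sin δ + cos φ cos δ sin H₀ = 1.7671×0.54024×0.29070 + 0.84151×0.95681×0.98079 = 0.277519 + 0.789698 = 1.067217.
Q̄ = (S₀/π) × [bracket] = (589/π) × 1.067217 = 200.1 W/m².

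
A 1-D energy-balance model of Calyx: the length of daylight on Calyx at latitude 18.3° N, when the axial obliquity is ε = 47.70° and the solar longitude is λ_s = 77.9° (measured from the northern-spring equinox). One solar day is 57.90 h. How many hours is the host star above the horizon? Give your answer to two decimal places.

Solar declination: sin δ = sin ε · sin λ_s = sin 47.70° × sin 77.9° = 0.72320, so δ = +46.319°.
cos H₀ = −tan φ · tan δ = −tan(+18.3°) × tan(+46.319°) = -0.3463, so H₀ = 1.9244 rad = 110.26°.
Daylight = 2H₀/(2π) × 57.90 h = (1.9244/π) × 57.90 = 35.47 h.

35.47 h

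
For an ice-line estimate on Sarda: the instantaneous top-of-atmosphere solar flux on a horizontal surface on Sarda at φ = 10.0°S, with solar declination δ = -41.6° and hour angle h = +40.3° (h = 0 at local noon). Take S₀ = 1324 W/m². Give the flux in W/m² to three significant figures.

896 W/m²

cos θ_z = sin φ sin δ + cos φ cos δ cos h = 0.115290 + 0.561657 = 0.676947.
Flux = S₀ · cos θ_z = 1324 × 0.676947 = 896.3 W/m².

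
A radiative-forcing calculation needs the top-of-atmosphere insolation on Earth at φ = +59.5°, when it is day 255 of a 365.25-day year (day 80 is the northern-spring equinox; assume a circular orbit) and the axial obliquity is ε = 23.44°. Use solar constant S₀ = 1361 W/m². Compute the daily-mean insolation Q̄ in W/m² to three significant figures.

Q̄ ≈ 251 W/m²

Solar longitude: λ_s = 360° × (255 − 80)/365.25 = 172.485°.
sin δ = sin 23.44° × sin 172.485° = 0.05203, so δ = +2.982°.
cos H₀ = −tan(+59.5°) tan(+2.982°) = -0.0884, H₀ = 1.6594 rad.
Bracket: H₀ sin φ sin δ + cos φ cos δ sin H₀ = 1.6594×0.86163×0.05203 + 0.50754×0.99865×0.99608 = 0.074392 + 0.504868 = 0.579260.
Q̄ = (S₀/π) × [bracket] = (1361/π) × 0.579260 = 250.9 W/m².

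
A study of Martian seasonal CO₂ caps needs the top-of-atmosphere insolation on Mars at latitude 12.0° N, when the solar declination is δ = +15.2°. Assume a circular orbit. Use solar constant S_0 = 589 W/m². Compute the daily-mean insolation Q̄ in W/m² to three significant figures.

cos h₀ = −tan(+12.0°) tan(+15.200°) = -0.0578, h₀ = 1.6286 rad.
Bracket: h₀ sin ϕ sin δ + cos ϕ cos δ sin h₀ = 1.6286×0.20791×0.26219 + 0.97815×0.96502×0.99833 = 0.088778 + 0.942358 = 1.031136.
Q̄ = (S_0/π) × [bracket] = (589/π) × 1.031136 = 193.3 W/m².

Q̄ ≈ 193 W/m²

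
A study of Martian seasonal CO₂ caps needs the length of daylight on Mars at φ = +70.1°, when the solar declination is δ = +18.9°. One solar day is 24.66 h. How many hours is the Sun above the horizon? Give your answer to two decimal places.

22.06 h

cos H₀ = −tan φ · tan δ = −tan(+70.1°) × tan(+18.900°) = -0.9458, so H₀ = 2.8109 rad = 161.05°.
Daylight = 2H₀/(2π) × 24.66 h = (2.8109/π) × 24.66 = 22.06 h.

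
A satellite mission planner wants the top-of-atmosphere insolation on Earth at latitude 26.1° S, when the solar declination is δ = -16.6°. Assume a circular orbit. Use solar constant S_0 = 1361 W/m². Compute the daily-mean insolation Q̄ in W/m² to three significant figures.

cos h₀ = −tan(-26.1°) tan(-16.600°) = -0.1460, h₀ = 1.7174 rad.
Bracket: h₀ sin ϕ sin δ + cos ϕ cos δ sin h₀ = 1.7174×-0.43994×-0.28569 + 0.89803×0.95832×0.98928 = 0.215854 + 0.851374 = 1.067228.
Q̄ = (S_0/π) × [bracket] = (1361/π) × 1.067228 = 462.3 W/m².

Q̄ ≈ 462 W/m²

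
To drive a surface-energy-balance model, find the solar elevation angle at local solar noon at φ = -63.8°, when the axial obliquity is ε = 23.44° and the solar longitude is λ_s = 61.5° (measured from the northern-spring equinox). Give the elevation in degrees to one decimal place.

Solar declination: sin δ = sin ε · sin λ_s = sin 23.44° × sin 61.5° = 0.34958, so δ = +20.462°.
At local noon the hour angle is zero, so the zenith angle equals |φ − δ| = |-63.8° − (+20.462°)| = 84.262°.
Elevation = 90° − 84.262° = 5.7°.

5.7°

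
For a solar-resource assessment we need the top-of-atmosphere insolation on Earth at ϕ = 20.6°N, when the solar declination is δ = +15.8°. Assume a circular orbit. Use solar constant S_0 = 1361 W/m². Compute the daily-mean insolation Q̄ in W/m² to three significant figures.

cos h₀ = −tan(+20.6°) tan(+15.800°) = -0.1064, h₀ = 1.6774 rad.
Bracket: h₀ sin ϕ sin δ + cos ϕ cos δ sin h₀ = 1.6774×0.35184×0.27228 + 0.93606×0.96222×0.99433 = 0.160693 + 0.895589 = 1.056282.
Q̄ = (S_0/π) × [bracket] = (1361/π) × 1.056282 = 457.6 W/m².

Q̄ ≈ 458 W/m²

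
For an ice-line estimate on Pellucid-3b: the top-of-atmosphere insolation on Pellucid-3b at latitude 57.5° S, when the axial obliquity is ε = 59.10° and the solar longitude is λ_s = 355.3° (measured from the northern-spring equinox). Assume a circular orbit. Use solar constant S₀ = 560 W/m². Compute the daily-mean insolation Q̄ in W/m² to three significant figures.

Q̄ ≈ 113 W/m²

Solar declination: sin δ = sin ε · sin λ_s = sin 59.10° × sin 355.3° = -0.07031, so δ = -4.032°.
cos H₀ = −tan(-57.5°) tan(-4.032°) = -0.1106, H₀ = 1.6817 rad.
Bracket: H₀ sin φ sin δ + cos φ cos δ sin H₀ = 1.6817×-0.84339×-0.07031 + 0.53730×0.99753×0.99386 = 0.099723 + 0.532682 = 0.632405.
Q̄ = (S₀/π) × [bracket] = (560/π) × 0.632405 = 112.7 W/m².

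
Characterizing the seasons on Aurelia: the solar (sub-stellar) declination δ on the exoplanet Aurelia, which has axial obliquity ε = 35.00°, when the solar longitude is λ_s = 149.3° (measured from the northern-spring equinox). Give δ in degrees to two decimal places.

sin δ = sin ε · sin λ_s = sin 35.00° × sin 149.3° = 0.292835.
δ = arcsin(0.292835) = +17.03°.

δ = +17.03°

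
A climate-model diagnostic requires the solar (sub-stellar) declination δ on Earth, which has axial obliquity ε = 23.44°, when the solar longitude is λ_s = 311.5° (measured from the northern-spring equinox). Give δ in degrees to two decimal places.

sin δ = sin ε · sin λ_s = sin 23.44° × sin 311.5° = -0.297926.
δ = arcsin(-0.297926) = -17.33°.

δ = -17.33°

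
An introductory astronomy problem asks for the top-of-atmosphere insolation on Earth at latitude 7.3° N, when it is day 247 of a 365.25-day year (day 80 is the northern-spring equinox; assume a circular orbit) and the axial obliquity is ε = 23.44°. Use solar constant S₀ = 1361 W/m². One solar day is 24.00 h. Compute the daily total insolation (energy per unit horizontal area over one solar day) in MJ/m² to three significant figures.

37.7 MJ/m²

Solar longitude: λ_s = 360° × (247 − 80)/365.25 = 164.600°.
sin δ = sin 23.44° × sin 164.600° = 0.10564, so δ = +6.064°.
cos H₀ = −tan(+7.3°) tan(+6.064°) = -0.0136, H₀ = 1.5844 rad.
Bracket: H₀ sin φ sin δ + cos φ cos δ sin H₀ = 1.5844×0.12706×0.10564 + 0.99189×0.99440×0.99991 = 0.021267 + 0.986247 = 1.007514.
Q̄ = (S₀/π) × [bracket] = (1361/π) × 1.007514 = 436.47 W/m².
Daily total = Q̄ × 24.00 h × 3600 s/h = 436.47 × 24.00 × 3600 / 10⁶ = 37.71 MJ/m².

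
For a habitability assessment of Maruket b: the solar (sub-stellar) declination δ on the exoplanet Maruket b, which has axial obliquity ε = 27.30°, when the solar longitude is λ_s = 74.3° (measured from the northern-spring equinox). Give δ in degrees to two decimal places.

δ = +26.20°

sin δ = sin ε · sin λ_s = sin 27.30° × sin 74.3° = 0.441538.
δ = arcsin(0.441538) = +26.20°.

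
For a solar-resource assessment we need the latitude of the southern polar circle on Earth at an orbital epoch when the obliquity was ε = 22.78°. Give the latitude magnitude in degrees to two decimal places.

The polar circle is the lowest latitude that experiences at least one full rotation of continuous darkness at the northern-summer solstice; it lies at |φ| = 90° − ε = 90° − 22.78° = 67.22°.

67.22°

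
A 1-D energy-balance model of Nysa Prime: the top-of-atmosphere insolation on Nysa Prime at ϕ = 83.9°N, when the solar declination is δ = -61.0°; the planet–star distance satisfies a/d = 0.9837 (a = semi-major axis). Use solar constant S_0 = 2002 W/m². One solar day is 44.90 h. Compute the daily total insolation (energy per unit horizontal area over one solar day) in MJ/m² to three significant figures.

0.00 MJ/m²

cos h₀ = −tan(+83.9°) tan(-61.000°) = 16.8809 ≥ 1 ⇒ polar night, h₀ = 0 and Q̄ = 0.
Inverse-square distance factor (a/d)² = 0.9837² = 0.967666.
Daily total = Q̄ × 44.90 h × 3600 s/h = 0.00 MJ/m².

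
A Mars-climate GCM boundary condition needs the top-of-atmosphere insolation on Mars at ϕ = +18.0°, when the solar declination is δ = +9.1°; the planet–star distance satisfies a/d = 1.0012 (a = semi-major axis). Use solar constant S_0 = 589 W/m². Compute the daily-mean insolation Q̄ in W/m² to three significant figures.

Q̄ ≈ 191 W/m²

cos h₀ = −tan(+18.0°) tan(+9.100°) = -0.0520, h₀ = 1.6229 rad.
Bracket: h₀ sin ϕ sin δ + cos ϕ cos δ sin h₀ = 1.6229×0.30902×0.15816 + 0.95106×0.98741×0.99864 = 0.079319 + 0.937809 = 1.017128.
Inverse-square distance factor (a/d)² = 1.0012² = 1.002401.
Q̄ = (S_0/π) × 1.002401 × [bracket] = (589/π) × 1.002401 × 1.017128 = 191.2 W/m².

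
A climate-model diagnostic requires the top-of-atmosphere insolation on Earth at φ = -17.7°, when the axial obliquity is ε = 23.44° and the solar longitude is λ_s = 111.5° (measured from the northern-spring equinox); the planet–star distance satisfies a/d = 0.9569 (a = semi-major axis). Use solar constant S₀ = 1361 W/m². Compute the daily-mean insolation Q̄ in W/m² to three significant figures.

Q̄ ≈ 284 W/m²

Solar declination: sin δ = sin ε · sin λ_s = sin 23.44° × sin 111.5° = 0.37011, so δ = +21.722°.
cos H₀ = −tan(-17.7°) tan(+21.722°) = 0.1271, H₀ = 1.4433 rad.
Bracket: H₀ sin φ sin δ + cos φ cos δ sin H₀ = 1.4433×-0.30403×0.37011 + 0.95266×0.92899×0.99188 = -0.162407 + 0.877825 = 0.715418.
Inverse-square distance factor (a/d)² = 0.9569² = 0.915658.
Q̄ = (S₀/π) × 0.915658 × [bracket] = (1361/π) × 0.915658 × 0.715418 = 283.8 W/m².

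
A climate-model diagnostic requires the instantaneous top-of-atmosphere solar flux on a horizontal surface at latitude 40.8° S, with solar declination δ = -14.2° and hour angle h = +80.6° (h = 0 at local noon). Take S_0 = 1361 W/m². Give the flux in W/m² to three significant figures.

cos θ_z = sin ϕ sin δ + cos ϕ cos δ cos h = 0.160289 + 0.119859 = 0.280148.
Flux = S_0 · cos θ_z = 1361 × 0.280148 = 381.3 W/m².

381 W/m²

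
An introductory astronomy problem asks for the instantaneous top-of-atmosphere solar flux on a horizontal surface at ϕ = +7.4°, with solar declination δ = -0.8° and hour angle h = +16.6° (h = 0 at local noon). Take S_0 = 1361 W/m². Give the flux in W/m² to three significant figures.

1.29e+03 W/m²

cos θ_z = sin ϕ sin δ + cos ϕ cos δ cos h = -0.001798 + 0.950248 = 0.948450.
Flux = S_0 · cos θ_z = 1361 × 0.948450 = 1291 W/m².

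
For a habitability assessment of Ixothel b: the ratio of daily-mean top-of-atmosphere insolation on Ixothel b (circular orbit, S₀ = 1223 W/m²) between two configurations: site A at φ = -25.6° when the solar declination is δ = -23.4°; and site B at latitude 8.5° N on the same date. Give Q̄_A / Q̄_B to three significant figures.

Q̄_A / Q̄_B ≈ 1.36

— Configuration A (φ=-25.6°):
cos H₀ = −tan(-25.6°) tan(-23.400°) = -0.2073, H₀ = 1.7796 rad.
Bracket: H₀ sin φ sin δ + cos φ cos δ sin H₀ = 1.7796×-0.43209×-0.39715 + 0.90183×0.91775×0.97827 = 0.305387 + 0.809670 = 1.115057.
Q̄ = (S₀/π) × [bracket] = (1223/π) × 1.115057 = 434.08 W/m².
— Configuration B (φ=+8.5°):
cos H₀ = −tan(+8.5°) tan(-23.400°) = 0.0647, H₀ = 1.5061 rad.
Bracket: H₀ sin φ sin δ + cos φ cos δ sin H₀ = 1.5061×0.14781×-0.39715 + 0.98902×0.91775×0.99791 = -0.088412 + 0.905776 = 0.817364.
Q̄ = (S₀/π) × [bracket] = (1223/π) × 0.817364 = 318.19 W/m².
Ratio Q̄_A / Q̄_B = 434.08 / 318.19 = 1.364.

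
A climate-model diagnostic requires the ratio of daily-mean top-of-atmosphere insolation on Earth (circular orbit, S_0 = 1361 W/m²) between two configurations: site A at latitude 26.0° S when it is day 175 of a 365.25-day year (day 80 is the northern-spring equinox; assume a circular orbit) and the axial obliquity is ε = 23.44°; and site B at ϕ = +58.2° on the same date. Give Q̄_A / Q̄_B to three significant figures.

— Configuration A (ϕ=-26.0°):
Solar longitude: L_s = 360° × (175 − 80)/365.25 = 93.634°.
sin δ = sin 23.44° × sin 93.634° = 0.39699, so δ = +23.390°.
cos h₀ = −tan(-26.0°) tan(+23.390°) = 0.2110, h₀ = 1.3582 rad.
Bracket: h₀ sin ϕ sin δ + cos ϕ cos δ sin h₀ = 1.3582×-0.43837×0.39699 + 0.89879×0.91782×0.97749 = -0.236366 + 0.806358 = 0.569992.
Q̄ = (S_0/π) × [bracket] = (1361/π) × 0.569992 = 246.93 W/m².
— Configuration B (ϕ=+58.2°):
cos h₀ = −tan(+58.2°) tan(+23.390°) = -0.6976, h₀ = 2.3428 rad.
Bracket: h₀ sin ϕ sin δ + cos ϕ cos δ sin h₀ = 2.3428×0.84989×0.39699 + 0.52696×0.91782×0.71648 = 0.790456 + 0.346529 = 1.136985.
Q̄ = (S_0/π) × [bracket] = (1361/π) × 1.136985 = 492.56 W/m².
Ratio Q̄_A / Q̄_B = 246.93 / 492.56 = 0.5013.

Q̄_A / Q̄_B ≈ 0.501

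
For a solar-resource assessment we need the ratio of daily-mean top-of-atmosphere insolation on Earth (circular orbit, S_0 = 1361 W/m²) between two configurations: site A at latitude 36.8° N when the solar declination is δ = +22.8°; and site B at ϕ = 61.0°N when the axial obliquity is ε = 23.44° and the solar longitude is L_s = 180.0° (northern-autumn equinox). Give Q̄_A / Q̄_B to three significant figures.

Q̄_A / Q̄_B ≈ 2.35

— Configuration A (ϕ=+36.8°):
cos h₀ = −tan(+36.8°) tan(+22.800°) = -0.3145, h₀ = 1.8907 rad.
Bracket: h₀ sin ϕ sin δ + cos ϕ cos δ sin h₀ = 1.8907×0.59902×0.38752 + 0.80073×0.92186×0.94927 = 0.438892 + 0.700714 = 1.139606.
Q̄ = (S_0/π) × [bracket] = (1361/π) × 1.139606 = 493.70 W/m².
— Configuration B (ϕ=+61.0°):
Solar declination: sin δ = sin ε · sin L_s = sin 23.44° × sin 180.0° = 0.00000, so δ = +0.000°.
cos h₀ = −tan(+61.0°) tan(+0.000°) = -0.0000, h₀ = 1.5708 rad.
Bracket: h₀ sin ϕ sin δ + cos ϕ cos δ sin h₀ = 1.5708×0.87462×0.00000 + 0.48481×1.00000×1.00000 = 0.000000 + 0.484810 = 0.484810.
Q̄ = (S_0/π) × [bracket] = (1361/π) × 0.484810 = 210.03 W/m².
Ratio Q̄_A / Q̄_B = 493.70 / 210.03 = 2.351.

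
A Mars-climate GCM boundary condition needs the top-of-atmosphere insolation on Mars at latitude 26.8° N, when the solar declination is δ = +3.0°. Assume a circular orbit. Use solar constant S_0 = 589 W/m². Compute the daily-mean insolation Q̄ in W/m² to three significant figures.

Q̄ ≈ 174 W/m²

cos h₀ = −tan(+26.8°) tan(+3.000°) = -0.0265, h₀ = 1.5973 rad.
Bracket: h₀ sin ϕ sin δ + cos ϕ cos δ sin h₀ = 1.5973×0.45088×0.05234 + 0.89259×0.99863×0.99965 = 0.037695 + 0.891055 = 0.928750.
Q̄ = (S_0/π) × [bracket] = (589/π) × 0.928750 = 174.1 W/m².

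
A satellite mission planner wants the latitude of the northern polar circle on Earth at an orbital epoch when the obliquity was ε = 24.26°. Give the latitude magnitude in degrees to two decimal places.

The polar circle is the lowest latitude that experiences at least one full rotation of continuous daylight at the northern-summer solstice; it lies at |φ| = 90° − ε = 90° − 24.26° = 65.74°.

65.74°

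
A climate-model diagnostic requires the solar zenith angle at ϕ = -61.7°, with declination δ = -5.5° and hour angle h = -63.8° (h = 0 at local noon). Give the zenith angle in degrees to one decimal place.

cos θ_z = sin ϕ sin δ + cos ϕ cos δ cos h = 0.084390 + 0.208349 = 0.292739.
θ_z = arccos(0.292739) = 73.0°.

θ_z = 73.0°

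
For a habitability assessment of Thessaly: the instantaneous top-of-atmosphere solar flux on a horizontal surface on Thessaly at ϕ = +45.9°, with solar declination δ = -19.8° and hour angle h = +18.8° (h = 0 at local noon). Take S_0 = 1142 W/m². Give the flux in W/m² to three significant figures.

cos θ_z = sin ϕ sin δ + cos ϕ cos δ cos h = -0.243257 + 0.619838 = 0.376581.
Flux = S_0 · cos θ_z = 1142 × 0.376581 = 430.1 W/m².

430 W/m²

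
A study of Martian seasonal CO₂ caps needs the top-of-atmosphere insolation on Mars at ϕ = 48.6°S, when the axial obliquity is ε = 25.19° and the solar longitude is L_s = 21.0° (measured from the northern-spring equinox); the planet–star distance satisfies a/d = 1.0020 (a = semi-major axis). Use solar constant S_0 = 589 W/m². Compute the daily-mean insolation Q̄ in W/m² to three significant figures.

Q̄ ≈ 91.1 W/m²

Solar declination: sin δ = sin ε · sin L_s = sin 25.19° × sin 21.0° = 0.15253, so δ = +8.774°.
cos h₀ = −tan(-48.6°) tan(+8.774°) = 0.1751, h₀ = 1.3948 rad.
Bracket: h₀ sin ϕ sin δ + cos ϕ cos δ sin h₀ = 1.3948×-0.75011×0.15253 + 0.66131×0.98830×0.98456 = -0.159585 + 0.643482 = 0.483897.
Inverse-square distance factor (a/d)² = 1.0020² = 1.004004.
Q̄ = (S_0/π) × 1.004004 × [bracket] = (589/π) × 1.004004 × 0.483897 = 91.09 W/m².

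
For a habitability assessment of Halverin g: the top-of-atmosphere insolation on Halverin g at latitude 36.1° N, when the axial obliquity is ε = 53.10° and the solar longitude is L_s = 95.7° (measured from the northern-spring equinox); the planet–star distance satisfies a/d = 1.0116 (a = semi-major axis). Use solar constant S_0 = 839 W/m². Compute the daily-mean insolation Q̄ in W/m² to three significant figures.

Q̄ ≈ 404 W/m²

Solar declination: sin δ = sin ε · sin L_s = sin 53.10° × sin 95.7° = 0.79573, so δ = +52.724°.
cos h₀ = −tan(+36.1°) tan(+52.724°) = -0.9581, h₀ = 2.8510 rad.
Bracket: h₀ sin ϕ sin δ + cos ϕ cos δ sin h₀ = 2.8510×0.58920×0.79573 + 0.80799×0.60565×0.28653 = 1.336675 + 0.140216 = 1.476891.
Inverse-square distance factor (a/d)² = 1.0116² = 1.023335.
Q̄ = (S_0/π) × 1.023335 × [bracket] = (839/π) × 1.023335 × 1.476891 = 403.6 W/m².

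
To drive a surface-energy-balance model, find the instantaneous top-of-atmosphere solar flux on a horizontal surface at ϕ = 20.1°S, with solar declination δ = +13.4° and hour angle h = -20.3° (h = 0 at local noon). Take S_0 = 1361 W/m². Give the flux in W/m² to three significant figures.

cos θ_z = sin ϕ sin δ + cos ϕ cos δ cos h = -0.079642 + 0.856788 = 0.777146.
Flux = S_0 · cos θ_z = 1361 × 0.777146 = 1058 W/m².

1.06e+03 W/m²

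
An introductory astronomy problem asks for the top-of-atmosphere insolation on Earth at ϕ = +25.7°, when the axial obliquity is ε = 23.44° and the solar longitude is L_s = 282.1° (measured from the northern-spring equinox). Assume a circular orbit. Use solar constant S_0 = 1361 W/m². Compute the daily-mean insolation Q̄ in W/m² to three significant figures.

Q̄ ≈ 252 W/m²

Solar declination: sin δ = sin ε · sin L_s = sin 23.44° × sin 282.1° = -0.38895, so δ = -22.889°.
cos h₀ = −tan(+25.7°) tan(-22.889°) = 0.2032, h₀ = 1.3662 rad.
Bracket: h₀ sin ϕ sin δ + cos ϕ cos δ sin h₀ = 1.3662×0.43366×-0.38895 + 0.90108×0.92126×0.97914 = -0.230440 + 0.812812 = 0.582372.
Q̄ = (S_0/π) × [bracket] = (1361/π) × 0.582372 = 252.3 W/m².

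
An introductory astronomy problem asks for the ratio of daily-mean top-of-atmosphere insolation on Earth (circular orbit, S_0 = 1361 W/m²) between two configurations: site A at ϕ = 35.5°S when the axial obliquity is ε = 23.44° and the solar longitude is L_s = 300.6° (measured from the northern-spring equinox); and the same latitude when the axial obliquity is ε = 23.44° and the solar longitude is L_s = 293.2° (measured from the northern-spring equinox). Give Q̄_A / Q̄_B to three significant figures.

— Configuration A (ϕ=-35.5°):
Solar declination: sin δ = sin ε · sin L_s = sin 23.44° × sin 300.6° = -0.34239, so δ = -20.023°.
cos h₀ = −tan(-35.5°) tan(-20.023°) = -0.2599, h₀ = 1.8338 rad.
Bracket: h₀ sin ϕ sin δ + cos ϕ cos δ sin h₀ = 1.8338×-0.58070×-0.34239 + 0.81412×0.93956×0.96563 = 0.364607 + 0.738624 = 1.103231.
Q̄ = (S_0/π) × [bracket] = (1361/π) × 1.103231 = 477.94 W/m².
— Configuration B (ϕ=-35.5°):
Solar declination: sin δ = sin ε · sin L_s = sin 23.44° × sin 293.2° = -0.36562, so δ = -21.446°.
cos h₀ = −tan(-35.5°) tan(-21.446°) = -0.2802, h₀ = 1.8548 rad.
Bracket: h₀ sin ϕ sin δ + cos ϕ cos δ sin h₀ = 1.8548×-0.58070×-0.36562 + 0.81412×0.93076×0.95994 = 0.393803 + 0.727395 = 1.121198.
Q̄ = (S_0/π) × [bracket] = (1361/π) × 1.121198 = 485.73 W/m².
Ratio Q̄_A / Q̄_B = 477.94 / 485.73 = 0.9840.

Q̄_A / Q̄_B ≈ 0.984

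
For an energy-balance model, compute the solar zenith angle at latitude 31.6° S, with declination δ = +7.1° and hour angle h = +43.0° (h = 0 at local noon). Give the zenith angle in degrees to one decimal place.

θ_z = 56.4°

cos θ_z = sin φ sin δ + cos φ cos δ cos h = -0.064765 + 0.618137 = 0.553372.
θ_z = arccos(0.553372) = 56.4°.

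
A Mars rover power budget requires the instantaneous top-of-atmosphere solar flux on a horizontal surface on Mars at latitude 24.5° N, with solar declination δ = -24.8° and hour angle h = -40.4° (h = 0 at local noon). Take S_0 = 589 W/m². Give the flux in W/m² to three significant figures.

cos θ_z = sin ϕ sin δ + cos ϕ cos δ cos h = -0.173944 + 0.629063 = 0.455119.
Flux = S_0 · cos θ_z = 589 × 0.455119 = 268.1 W/m².

268 W/m²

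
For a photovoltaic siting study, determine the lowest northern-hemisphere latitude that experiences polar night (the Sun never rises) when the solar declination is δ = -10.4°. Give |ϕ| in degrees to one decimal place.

|ϕ| = 79.6°

Polar night requires cos h₀ = −tan ϕ tan δ ≥ 1, i.e. tan ϕ tan δ ≤ −1.
The boundary is |tan ϕ| · |tan δ| = 1, so |ϕ| = 90° − |δ| = 90° − 10.4° = 79.6° in the northern hemisphere.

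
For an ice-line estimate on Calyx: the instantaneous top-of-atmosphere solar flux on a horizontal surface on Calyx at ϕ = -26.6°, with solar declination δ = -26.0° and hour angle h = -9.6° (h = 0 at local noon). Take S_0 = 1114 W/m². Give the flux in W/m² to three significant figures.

cos θ_z = sin ϕ sin δ + cos ϕ cos δ cos h = 0.196285 + 0.792406 = 0.988691.
Flux = S_0 · cos θ_z = 1114 × 0.988691 = 1101 W/m².

1.10e+03 W/m²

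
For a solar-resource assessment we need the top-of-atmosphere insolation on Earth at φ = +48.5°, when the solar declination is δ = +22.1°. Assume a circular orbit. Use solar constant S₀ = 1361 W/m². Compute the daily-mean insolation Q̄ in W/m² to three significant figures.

cos H₀ = −tan(+48.5°) tan(+22.100°) = -0.4590, H₀ = 2.0476 rad.
Bracket: H₀ sin φ sin δ + cos φ cos δ sin H₀ = 2.0476×0.74896×0.37622 + 0.66262×0.92653×0.88845 = 0.576960 + 0.545453 = 1.122413.
Q̄ = (S₀/π) × [bracket] = (1361/π) × 1.122413 = 486.3 W/m².

Q̄ ≈ 486 W/m²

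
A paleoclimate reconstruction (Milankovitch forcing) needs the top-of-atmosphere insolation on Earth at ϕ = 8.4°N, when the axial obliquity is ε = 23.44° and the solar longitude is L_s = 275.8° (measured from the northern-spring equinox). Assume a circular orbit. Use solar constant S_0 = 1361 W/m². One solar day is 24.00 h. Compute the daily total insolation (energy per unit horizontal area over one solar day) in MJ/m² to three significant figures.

30.7 MJ/m²

Solar declination: sin δ = sin ε · sin L_s = sin 23.44° × sin 275.8° = -0.39575, so δ = -23.313°.
cos h₀ = −tan(+8.4°) tan(-23.313°) = 0.0636, h₀ = 1.5071 rad.
Bracket: h₀ sin ϕ sin δ + cos ϕ cos δ sin h₀ = 1.5071×0.14608×-0.39575 + 0.98927×0.91836×0.99797 = -0.087127 + 0.906662 = 0.819535.
Q̄ = (S_0/π) × [bracket] = (1361/π) × 0.819535 = 355.04 W/m².
Daily total = Q̄ × 24.00 h × 3600 s/h = 355.04 × 24.00 × 3600 / 10⁶ = 30.68 MJ/m².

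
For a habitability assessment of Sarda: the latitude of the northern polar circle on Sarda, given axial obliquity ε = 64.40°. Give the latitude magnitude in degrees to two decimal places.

The polar circle is the lowest latitude that experiences at least one full rotation of continuous daylight at the northern-summer solstice; it lies at |φ| = 90° − ε = 90° − 64.40° = 25.60°.

25.60°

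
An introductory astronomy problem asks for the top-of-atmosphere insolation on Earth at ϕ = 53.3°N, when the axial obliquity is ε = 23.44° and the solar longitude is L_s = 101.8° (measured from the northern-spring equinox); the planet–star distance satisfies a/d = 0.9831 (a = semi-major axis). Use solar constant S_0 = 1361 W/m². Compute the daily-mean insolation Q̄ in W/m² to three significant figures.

Q̄ ≈ 474 W/m²

Solar declination: sin δ = sin ε · sin L_s = sin 23.44° × sin 101.8° = 0.38938, so δ = +22.916°.
cos h₀ = −tan(+53.3°) tan(+22.916°) = -0.5672, h₀ = 2.1738 rad.
Bracket: h₀ sin ϕ sin δ + cos ϕ cos δ sin h₀ = 2.1738×0.80178×0.38938 + 0.59763×0.92108×0.82361 = 0.678654 + 0.453369 = 1.132023.
Inverse-square distance factor (a/d)² = 0.9831² = 0.966486.
Q̄ = (S_0/π) × 0.966486 × [bracket] = (1361/π) × 0.966486 × 1.132023 = 474.0 W/m².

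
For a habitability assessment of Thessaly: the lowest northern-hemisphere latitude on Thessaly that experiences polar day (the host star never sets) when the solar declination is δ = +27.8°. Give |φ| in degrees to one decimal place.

Polar day requires cos H₀ = −tan φ tan δ ≤ −1, i.e. tan φ tan δ ≥ 1.
The boundary is |tan φ| · |tan δ| = 1, so |φ| = 90° − |δ| = 90° − 27.8° = 62.2° in the northern hemisphere.

|φ| = 62.2°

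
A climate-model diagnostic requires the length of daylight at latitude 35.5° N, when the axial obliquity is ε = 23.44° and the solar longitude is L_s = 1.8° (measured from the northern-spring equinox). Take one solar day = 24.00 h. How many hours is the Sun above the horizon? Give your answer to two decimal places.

Solar declination: sin δ = sin ε · sin L_s = sin 23.44° × sin 1.8° = 0.01249, so δ = +0.716°.
cos h₀ = −tan ϕ · tan δ = −tan(+35.5°) × tan(+0.716°) = -0.0089, so h₀ = 1.5797 rad = 90.51°.
Daylight = 2h₀/(2π) × 24.00 h = (1.5797/π) × 24.00 = 12.07 h.

12.07 h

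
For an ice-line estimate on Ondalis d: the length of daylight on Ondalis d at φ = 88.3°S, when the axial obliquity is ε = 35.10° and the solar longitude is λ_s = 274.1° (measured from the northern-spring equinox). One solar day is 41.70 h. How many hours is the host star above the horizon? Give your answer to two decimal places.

Solar declination: sin δ = sin ε · sin λ_s = sin 35.10° × sin 274.1° = -0.57353, so δ = -34.997°.
Sunrise equation: cos H₀ = −tan φ · tan δ = -23.5898 ≤ −1, so the host star never sets (polar day) and H₀ = π.
Daylight = 2H₀/(2π) × 41.70 h = (3.1416/π) × 41.70 = 41.70 h.

41.70 h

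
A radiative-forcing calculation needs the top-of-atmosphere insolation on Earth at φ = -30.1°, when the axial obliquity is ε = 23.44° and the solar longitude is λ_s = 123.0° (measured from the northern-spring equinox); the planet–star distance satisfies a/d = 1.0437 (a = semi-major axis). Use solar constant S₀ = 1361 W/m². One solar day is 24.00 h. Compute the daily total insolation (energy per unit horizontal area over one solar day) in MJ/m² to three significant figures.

Solar declination: sin δ = sin ε · sin λ_s = sin 23.44° × sin 123.0° = 0.33361, so δ = +19.488°.
cos H₀ = −tan(-30.1°) tan(+19.488°) = 0.2051, H₀ = 1.3642 rad.
Bracket: H₀ sin φ sin δ + cos φ cos δ sin H₀ = 1.3642×-0.50151×0.33361 + 0.86515×0.94271×0.97873 = -0.228243 + 0.798238 = 0.569995.
Inverse-square distance factor (a/d)² = 1.0437² = 1.089310.
Q̄ = (S₀/π) × 1.089310 × [bracket] = (1361/π) × 1.089310 × 0.569995 = 268.99 W/m².
Daily total = Q̄ × 24.00 h × 3600 s/h = 268.99 × 24.00 × 3600 / 10⁶ = 23.24 MJ/m².

23.2 MJ/m²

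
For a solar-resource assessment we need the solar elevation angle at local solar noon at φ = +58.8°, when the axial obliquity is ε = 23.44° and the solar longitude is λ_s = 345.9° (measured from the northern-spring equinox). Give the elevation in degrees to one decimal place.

25.6°

Solar declination: sin δ = sin ε · sin λ_s = sin 23.44° × sin 345.9° = -0.09691, so δ = -5.561°.
At local noon the hour angle is zero, so the zenith angle equals |φ − δ| = |+58.8° − (-5.561°)| = 64.361°.
Elevation = 90° − 64.361° = 25.6°.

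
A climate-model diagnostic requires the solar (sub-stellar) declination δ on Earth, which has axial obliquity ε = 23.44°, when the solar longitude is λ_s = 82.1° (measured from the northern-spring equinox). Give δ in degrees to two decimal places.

δ = +23.20°

sin δ = sin ε · sin λ_s = sin 23.44° × sin 82.1° = 0.394013.
δ = arcsin(0.394013) = +23.20°.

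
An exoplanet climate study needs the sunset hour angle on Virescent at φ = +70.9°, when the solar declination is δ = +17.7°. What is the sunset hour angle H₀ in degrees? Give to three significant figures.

cos H₀ = −tan φ · tan δ = −tan(+70.9°) × tan(+17.700°) = -0.9216, so H₀ = 2.7430 rad = 157.16°.

H₀ = 157°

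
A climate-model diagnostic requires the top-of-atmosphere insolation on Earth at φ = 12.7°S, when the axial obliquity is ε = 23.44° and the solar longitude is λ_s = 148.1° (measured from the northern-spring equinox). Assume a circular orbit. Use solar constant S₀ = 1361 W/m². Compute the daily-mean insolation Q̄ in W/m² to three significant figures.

Q̄ ≈ 382 W/m²

Solar declination: sin δ = sin ε · sin λ_s = sin 23.44° × sin 148.1° = 0.21021, so δ = +12.134°.
cos H₀ = −tan(-12.7°) tan(+12.134°) = 0.0485, H₀ = 1.5223 rad.
Bracket: H₀ sin φ sin δ + cos φ cos δ sin H₀ = 1.5223×-0.21985×0.21021 + 0.97553×0.97766×0.99883 = -0.070353 + 0.952621 = 0.882268.
Q̄ = (S₀/π) × [bracket] = (1361/π) × 0.882268 = 382.2 W/m².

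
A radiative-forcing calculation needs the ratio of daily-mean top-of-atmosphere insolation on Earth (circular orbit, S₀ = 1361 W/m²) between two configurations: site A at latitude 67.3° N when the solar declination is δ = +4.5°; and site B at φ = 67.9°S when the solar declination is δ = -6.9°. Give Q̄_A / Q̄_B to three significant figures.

Q̄_A / Q̄_B ≈ 0.894

— Configuration A (φ=+67.3°):
cos H₀ = −tan(+67.3°) tan(+4.500°) = -0.1881, H₀ = 1.7601 rad.
Bracket: H₀ sin φ sin δ + cos φ cos δ sin H₀ = 1.7601×0.92254×0.07846 + 0.38591×0.99692×0.98214 = 0.127400 + 0.377850 = 0.505250.
Q̄ = (S₀/π) × [bracket] = (1361/π) × 0.505250 = 218.88 W/m².
— Configuration B (φ=-67.9°):
cos H₀ = −tan(-67.9°) tan(-6.900°) = -0.2980, H₀ = 1.8734 rad.
Bracket: H₀ sin φ sin δ + cos φ cos δ sin H₀ = 1.8734×-0.92653×-0.12014 + 0.37622×0.99276×0.95456 = 0.208534 + 0.356525 = 0.565059.
Q̄ = (S₀/π) × [bracket] = (1361/π) × 0.565059 = 244.79 W/m².
Ratio Q̄_A / Q̄_B = 218.88 / 244.79 = 0.8942.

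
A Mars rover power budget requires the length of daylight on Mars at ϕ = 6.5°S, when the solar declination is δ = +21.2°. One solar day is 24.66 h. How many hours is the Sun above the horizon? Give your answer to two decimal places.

11.98 h

cos h₀ = −tan ϕ · tan δ = −tan(-6.5°) × tan(+21.200°) = 0.0442, so h₀ = 1.5266 rad = 87.47°.
Daylight = 2h₀/(2π) × 24.66 h = (1.5266/π) × 24.66 = 11.98 h.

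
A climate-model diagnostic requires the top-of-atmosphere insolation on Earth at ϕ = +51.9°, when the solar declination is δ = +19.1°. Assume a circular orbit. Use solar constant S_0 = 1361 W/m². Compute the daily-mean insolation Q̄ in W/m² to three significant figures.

Q̄ ≈ 453 W/m²

cos h₀ = −tan(+51.9°) tan(+19.100°) = -0.4416, h₀ = 2.0282 rad.
Bracket: h₀ sin ϕ sin δ + cos ϕ cos δ sin h₀ = 2.0282×0.78694×0.32722 + 0.61704×0.94495×0.89720 = 0.522267 + 0.523132 = 1.045399.
Q̄ = (S_0/π) × [bracket] = (1361/π) × 1.045399 = 452.9 W/m².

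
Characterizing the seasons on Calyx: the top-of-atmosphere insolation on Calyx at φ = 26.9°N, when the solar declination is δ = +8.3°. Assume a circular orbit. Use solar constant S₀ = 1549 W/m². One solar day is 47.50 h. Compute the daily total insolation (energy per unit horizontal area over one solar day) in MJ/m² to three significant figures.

cos H₀ = −tan(+26.9°) tan(+8.300°) = -0.0740, H₀ = 1.6449 rad.
Bracket: H₀ sin φ sin δ + cos φ cos δ sin H₀ = 1.6449×0.45243×0.14436 + 0.89180×0.98953×0.99726 = 0.107433 + 0.880045 = 0.987478.
Q̄ = (S₀/π) × [bracket] = (1549/π) × 0.987478 = 486.89 W/m².
Daily total = Q̄ × 47.50 h × 3600 s/h = 486.89 × 47.50 × 3600 / 10⁶ = 83.26 MJ/m².

83.3 MJ/m²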